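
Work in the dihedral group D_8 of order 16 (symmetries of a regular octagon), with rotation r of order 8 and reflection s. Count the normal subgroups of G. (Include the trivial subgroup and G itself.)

7

G has 19 subgroups. Checking conjugation-invariance by order — order 1: 1/1 normal; order 2: 1/9 normal; order 4: 1/5 normal; order 8: 3/3 normal; order 16: 1/1 normal.
Total normal subgroups: 7.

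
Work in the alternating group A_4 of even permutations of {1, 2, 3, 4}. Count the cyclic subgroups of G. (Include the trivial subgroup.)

Each element a generates a cyclic subgroup ⟨a⟩; distinct elements may generate the same one (a cyclic group of order d has φ(d) generators).
Cyclic subgroups by order — order 1: 1; order 2: 3; order 3: 4.
Total: 8.

8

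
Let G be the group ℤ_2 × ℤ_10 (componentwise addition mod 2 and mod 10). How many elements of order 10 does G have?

12

An element (a,b) has order lcm(ord(a), ord(b)); count pairs with lcm equal to 10.
Enumerating gives 12 such elements.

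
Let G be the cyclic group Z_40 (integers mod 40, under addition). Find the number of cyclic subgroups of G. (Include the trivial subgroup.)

Each element a generates a cyclic subgroup ⟨a⟩; distinct elements may generate the same one (a cyclic group of order d has φ(d) generators).
Cyclic subgroups by order — order 1: 1; order 2: 1; order 4: 1; order 5: 1; order 8: 1; order 10: 1; order 20: 1; order 40: 1.
Total: 8.

8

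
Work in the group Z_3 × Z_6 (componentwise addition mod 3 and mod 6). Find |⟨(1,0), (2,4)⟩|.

9

|⟨(1,0)⟩| = 3 and |⟨(2,4)⟩| = 3, so |H| is a multiple of lcm(3, 3) = 3 and divides |G| = 18.
Closing under the operation: H = {(0,0), (0,2), (0,4), (1,0), (1,2), (1,4), (2,0), (2,2), (2,4)}, so |H| = 9.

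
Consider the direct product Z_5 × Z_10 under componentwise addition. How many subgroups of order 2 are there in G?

|G| = 50 and 2 | 50, so subgroups of order 2 are possible by Lagrange.
The subgroups of order 2 are: {(0,0), (0,5)}.
So G has 1 subgroup of order 2.

1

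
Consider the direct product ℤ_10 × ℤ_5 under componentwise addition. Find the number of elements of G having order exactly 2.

1

An element (a,b) has order lcm(ord(a), ord(b)); count pairs with lcm equal to 2.
Enumerating gives 1 such elements.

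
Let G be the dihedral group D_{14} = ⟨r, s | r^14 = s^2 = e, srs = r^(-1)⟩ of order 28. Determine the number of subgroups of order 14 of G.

|G| = 28 and 14 | 28, so subgroups of order 14 are possible by Lagrange.
The subgroups of order 14 are: {e, r, r^2, r^3, r^4, r^5, r^6, r^7, r^8, r^9, r^10, r^11, r^12, r^13}; {e, r^2, r^4, r^6, r^8, r^10, r^12, s, r^2s, r^4s, r^6s, r^8s, r^10s, r^12s}; {e, r^2, r^4, r^6, r^8, r^10, r^12, rs, r^3s, r^5s, r^7s, r^9s, r^11s, r^13s}.
So G has 3 subgroups of order 14.

3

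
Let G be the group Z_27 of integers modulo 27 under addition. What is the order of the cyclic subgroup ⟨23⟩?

In Z_27, the order of an element a is n/gcd(a, n).
gcd(23, 27) = 1, so |⟨23⟩| = 27/1 = 27.

27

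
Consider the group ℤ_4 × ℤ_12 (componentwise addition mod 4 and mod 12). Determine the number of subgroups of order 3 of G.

1

|G| = 48 and 3 | 48, so subgroups of order 3 are possible by Lagrange.
The subgroups of order 3 are: {(0,0), (0,4), (0,8)}.
So G has 1 subgroup of order 3.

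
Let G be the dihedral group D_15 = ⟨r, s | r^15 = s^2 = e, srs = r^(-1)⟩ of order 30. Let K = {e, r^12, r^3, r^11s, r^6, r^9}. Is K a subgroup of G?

No

Closure fails: r^11s · r^9 = r^2s ∉ K. So K is not a subgroup.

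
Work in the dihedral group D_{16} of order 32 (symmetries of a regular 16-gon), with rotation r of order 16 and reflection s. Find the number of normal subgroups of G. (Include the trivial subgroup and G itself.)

8

G has 36 subgroups. Checking conjugation-invariance by order — order 1: 1/1 normal; order 2: 1/17 normal; order 4: 1/9 normal; order 8: 1/5 normal; order 16: 3/3 normal; order 32: 1/1 normal.
Total normal subgroups: 8.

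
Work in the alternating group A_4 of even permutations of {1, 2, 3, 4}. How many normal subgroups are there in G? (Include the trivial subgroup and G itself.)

3

G has 10 subgroups. Checking conjugation-invariance by order — order 1: 1/1 normal; order 2: 0/3 normal; order 3: 0/4 normal; order 4: 1/1 normal; order 12: 1/1 normal.
Total normal subgroups: 3.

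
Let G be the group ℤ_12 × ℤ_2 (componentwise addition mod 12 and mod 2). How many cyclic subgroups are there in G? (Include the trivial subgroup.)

12

Each element a generates a cyclic subgroup ⟨a⟩; distinct elements may generate the same one (a cyclic group of order d has φ(d) generators).
Cyclic subgroups by order — order 1: 1; order 2: 3; order 3: 1; order 4: 2; order 6: 3; order 12: 2.
Total: 12.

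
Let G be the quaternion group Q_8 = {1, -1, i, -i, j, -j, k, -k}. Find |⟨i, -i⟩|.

4

|⟨i⟩| = 4 and |⟨-i⟩| = 4, so |H| is a multiple of lcm(4, 4) = 4 and divides |G| = 8.
Closing under the operation: H = {1, -1, i, -i}, so |H| = 4.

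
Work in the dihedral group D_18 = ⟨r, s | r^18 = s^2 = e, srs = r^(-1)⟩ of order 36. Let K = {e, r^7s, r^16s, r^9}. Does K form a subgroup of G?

|K| = 4 divides |G| = 36, consistent with Lagrange.
K contains the identity, every element's inverse is in K, and K is closed under ·: it is a subgroup.

Yes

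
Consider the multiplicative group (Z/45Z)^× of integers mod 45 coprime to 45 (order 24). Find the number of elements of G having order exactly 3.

2

The elements of order 3 are: 16, 31.
That's 2.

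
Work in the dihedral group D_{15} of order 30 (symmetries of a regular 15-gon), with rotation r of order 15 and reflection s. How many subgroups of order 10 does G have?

3

|G| = 30 and 10 | 30, so subgroups of order 10 are possible by Lagrange.
The subgroups of order 10 are: {e, r^3, r^6, r^9, r^12, rs, r^4s, r^7s, r^10s, r^13s}; {e, r^3, r^6, r^9, r^12, r^2s, r^5s, r^8s, r^11s, r^14s}; {e, r^3, r^6, r^9, r^12, s, r^3s, r^6s, r^9s, r^12s}.
So G has 3 subgroups of order 10.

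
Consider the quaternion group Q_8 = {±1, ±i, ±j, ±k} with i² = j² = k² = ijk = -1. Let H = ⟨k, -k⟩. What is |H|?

4

|⟨k⟩| = 4 and |⟨-k⟩| = 4, so |H| is a multiple of lcm(4, 4) = 4 and divides |G| = 8.
Closing under the operation: H = {1, -1, k, -k}, so |H| = 4.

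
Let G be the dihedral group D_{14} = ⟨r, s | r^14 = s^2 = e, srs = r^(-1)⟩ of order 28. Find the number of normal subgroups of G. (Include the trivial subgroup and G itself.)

7

G has 28 subgroups. Checking conjugation-invariance by order — order 1: 1/1 normal; order 2: 1/15 normal; order 4: 0/7 normal; order 7: 1/1 normal; order 14: 3/3 normal; order 28: 1/1 normal.
Total normal subgroups: 7.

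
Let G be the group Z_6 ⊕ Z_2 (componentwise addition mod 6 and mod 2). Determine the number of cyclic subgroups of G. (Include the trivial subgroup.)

8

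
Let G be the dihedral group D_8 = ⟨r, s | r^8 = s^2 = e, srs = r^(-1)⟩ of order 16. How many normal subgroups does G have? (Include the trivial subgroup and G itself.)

7

G has 19 subgroups. Checking conjugation-invariance by order — order 1: 1/1 normal; order 2: 1/9 normal; order 4: 1/5 normal; order 8: 3/3 normal; order 16: 1/1 normal.
Total normal subgroups: 7.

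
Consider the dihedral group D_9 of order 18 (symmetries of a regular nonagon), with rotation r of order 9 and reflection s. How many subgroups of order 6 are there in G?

|G| = 18 and 6 | 18, so subgroups of order 6 are possible by Lagrange.
The subgroups of order 6 are: {e, r^3, r^6, r^2s, r^5s, r^8s}; {e, r^3, r^6, s, r^3s, r^6s}; {e, r^3, r^6, rs, r^4s, r^7s}.
So G has 3 subgroups of order 6.

3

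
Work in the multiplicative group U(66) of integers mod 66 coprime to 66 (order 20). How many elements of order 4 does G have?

No element of G has order 4 (even though 4 | 20).

0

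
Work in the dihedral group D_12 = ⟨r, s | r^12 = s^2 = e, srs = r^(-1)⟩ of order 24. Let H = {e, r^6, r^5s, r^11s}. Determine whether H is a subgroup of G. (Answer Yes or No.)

Yes

|H| = 4 divides |G| = 24, consistent with Lagrange.
H contains the identity, every element's inverse is in H, and H is closed under ·: it is a subgroup.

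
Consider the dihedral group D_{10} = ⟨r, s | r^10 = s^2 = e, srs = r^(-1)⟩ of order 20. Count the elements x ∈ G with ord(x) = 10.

4

The elements of order 10 are: r, r^3, r^7, r^9.
That's 4.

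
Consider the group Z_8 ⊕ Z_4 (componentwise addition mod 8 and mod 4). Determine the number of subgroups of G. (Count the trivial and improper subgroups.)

22

|G| = 32, so by Lagrange every subgroup order divides 32. Divisors: 1, 2, 4, 8, 16, 32.
Subgroups by order — order 1: 1; order 2: 3; order 4: 7; order 8: 7; order 16: 3; order 32: 1.
Total: 1 + 3 + 7 + 7 + 3 + 1 = 22.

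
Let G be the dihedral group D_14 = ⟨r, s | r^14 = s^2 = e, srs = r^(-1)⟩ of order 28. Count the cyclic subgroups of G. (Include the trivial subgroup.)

Each element a generates a cyclic subgroup ⟨a⟩; distinct elements may generate the same one (a cyclic group of order d has φ(d) generators).
Cyclic subgroups by order — order 1: 1; order 2: 15; order 7: 1; order 14: 1.
Total: 18.

18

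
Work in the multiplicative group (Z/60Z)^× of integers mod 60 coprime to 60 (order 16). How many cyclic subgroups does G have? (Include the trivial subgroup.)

Each element a generates a cyclic subgroup ⟨a⟩; distinct elements may generate the same one (a cyclic group of order d has φ(d) generators).
Cyclic subgroups by order — order 1: 1; order 2: 7; order 4: 4.
Total: 12.

12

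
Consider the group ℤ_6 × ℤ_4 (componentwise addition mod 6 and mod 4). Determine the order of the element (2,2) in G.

The order of (2,2) in Z_6 × Z_4 is lcm(ord(2) in Z_6, ord(2) in Z_4).
ord(2) = 3 and ord(2) = 2, so |⟨(2,2)⟩| = lcm(3, 2) = 6.

6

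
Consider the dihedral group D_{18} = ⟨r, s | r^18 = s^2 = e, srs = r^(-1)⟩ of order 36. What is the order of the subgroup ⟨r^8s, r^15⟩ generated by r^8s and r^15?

12

|⟨r^8s⟩| = 2 and |⟨r^15⟩| = 6, so |H| is a multiple of lcm(2, 6) = 6 and divides |G| = 36.
Closing under the operation: H = {e, r^3, r^6, r^9, r^12, r^15, r^2s, r^5s, r^8s, r^11s, r^14s, r^17s}, so |H| = 12.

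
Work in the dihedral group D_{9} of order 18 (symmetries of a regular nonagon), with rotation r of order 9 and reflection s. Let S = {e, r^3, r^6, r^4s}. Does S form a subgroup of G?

No

|S| = 4 does not divide |G| = 18, so by Lagrange S is not a subgroup.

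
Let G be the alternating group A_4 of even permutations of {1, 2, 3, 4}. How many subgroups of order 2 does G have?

3

|G| = 12 and 2 | 12, so subgroups of order 2 are possible by Lagrange.
The subgroups of order 2 are: {e, (1 2)(3 4)}; {e, (1 3)(2 4)}; {e, (1 4)(2 3)}.
So G has 3 subgroups of order 2.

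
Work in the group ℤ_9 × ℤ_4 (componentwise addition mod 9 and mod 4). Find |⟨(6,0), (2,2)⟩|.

|⟨(6,0)⟩| = 3 and |⟨(2,2)⟩| = 18, so |H| is a multiple of lcm(3, 18) = 18 and divides |G| = 36.
Closing under the operation: H = {(0,0), (0,2), (1,0), (1,2), (2,0), (2,2), (3,0), (3,2), (4,0), (4,2), (5,0), (5,2), (6,0), (6,2), (7,0), (7,2), (8,0), (8,2)}, so |H| = 18.

18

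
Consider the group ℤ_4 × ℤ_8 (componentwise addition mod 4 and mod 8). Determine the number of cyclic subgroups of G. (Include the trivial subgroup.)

Group the elements of G by the cyclic subgroup they generate; each cyclic subgroup of order d accounts for φ(d) elements.
Cyclic subgroups by order — order 1: 1; order 2: 3; order 4: 6; order 8: 4.
Total: 14.

14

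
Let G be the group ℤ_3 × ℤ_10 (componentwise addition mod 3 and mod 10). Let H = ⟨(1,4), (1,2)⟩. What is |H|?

|⟨(1,4)⟩| = 15 and |⟨(1,2)⟩| = 15, so |H| is a multiple of lcm(15, 15) = 15 and divides |G| = 30.
Closing under the operation: H = {(0,0), (0,2), (0,4), (0,6), (0,8), (1,0), (1,2), (1,4), (1,6), (1,8), (2,0), (2,2), (2,4), (2,6), (2,8)}, so |H| = 15.

15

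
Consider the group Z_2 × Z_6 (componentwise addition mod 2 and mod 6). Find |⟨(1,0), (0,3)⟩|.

4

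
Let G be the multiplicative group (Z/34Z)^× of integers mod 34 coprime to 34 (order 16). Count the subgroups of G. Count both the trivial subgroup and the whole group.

|G| = 16, so by Lagrange every subgroup order divides 16. Divisors: 1, 2, 4, 8, 16.
Subgroups by order — order 1: 1; order 2: 1; order 4: 1; order 8: 1; order 16: 1.
Total: 1 + 1 + 1 + 1 + 1 = 5.

5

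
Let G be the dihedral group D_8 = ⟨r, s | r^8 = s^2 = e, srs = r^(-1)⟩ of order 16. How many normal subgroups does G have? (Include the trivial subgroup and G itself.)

7

G has 19 subgroups. Checking conjugation-invariance by order — order 1: 1/1 normal; order 2: 1/9 normal; order 4: 1/5 normal; order 8: 3/3 normal; order 16: 1/1 normal.
Total normal subgroups: 7.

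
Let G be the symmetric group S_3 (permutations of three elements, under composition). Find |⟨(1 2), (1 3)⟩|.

6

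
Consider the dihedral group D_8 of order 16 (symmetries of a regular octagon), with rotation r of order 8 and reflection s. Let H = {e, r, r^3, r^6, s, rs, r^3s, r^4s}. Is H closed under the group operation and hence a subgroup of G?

r ∈ H but its inverse r^7 ∉ H, so H is not a subgroup.

No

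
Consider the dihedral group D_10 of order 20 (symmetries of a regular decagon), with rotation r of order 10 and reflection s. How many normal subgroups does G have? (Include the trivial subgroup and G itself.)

G has 22 subgroups. Checking conjugation-invariance by order — order 1: 1/1 normal; order 2: 1/11 normal; order 4: 0/5 normal; order 5: 1/1 normal; order 10: 3/3 normal; order 20: 1/1 normal.
Total normal subgroups: 7.

7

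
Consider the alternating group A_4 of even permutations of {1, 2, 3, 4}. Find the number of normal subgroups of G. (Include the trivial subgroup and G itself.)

3

G has 10 subgroups. Checking conjugation-invariance by order — order 1: 1/1 normal; order 2: 0/3 normal; order 3: 0/4 normal; order 4: 1/1 normal; order 12: 1/1 normal.
Total normal subgroups: 3.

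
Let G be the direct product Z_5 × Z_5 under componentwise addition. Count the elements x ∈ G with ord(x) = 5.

24

An element (a,b) has order lcm(ord(a), ord(b)); count pairs with lcm equal to 5.
Enumerating gives 24 such elements.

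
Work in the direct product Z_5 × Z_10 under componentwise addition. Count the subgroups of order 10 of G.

6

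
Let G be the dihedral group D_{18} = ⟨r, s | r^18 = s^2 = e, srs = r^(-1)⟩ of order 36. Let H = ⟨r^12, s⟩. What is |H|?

6

|⟨r^12⟩| = 3 and |⟨s⟩| = 2, so |H| is a multiple of lcm(3, 2) = 6 and divides |G| = 36.
Closing under the operation: H = {e, r^6, r^12, s, r^6s, r^12s}, so |H| = 6.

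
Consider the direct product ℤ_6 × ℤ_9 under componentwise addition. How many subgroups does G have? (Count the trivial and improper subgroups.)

20

|G| = 54, so by Lagrange every subgroup order divides 54. Divisors: 1, 2, 3, 6, 9, 18, 27, 54.
Subgroups by order — order 1: 1; order 2: 1; order 3: 4; order 6: 4; order 9: 4; order 18: 4; order 27: 1; order 54: 1.
Total: 1 + 1 + 4 + 4 + 4 + 4 + 1 + 1 = 20.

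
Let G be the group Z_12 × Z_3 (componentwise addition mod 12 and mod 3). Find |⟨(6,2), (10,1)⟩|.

|⟨(6,2)⟩| = 6 and |⟨(10,1)⟩| = 6, so |H| is a multiple of lcm(6, 6) = 6 and divides |G| = 36.
Closing under the operation: H = {(0,0), (0,1), (0,2), (2,0), (2,1), (2,2), (4,0), (4,1), (4,2), (6,0), (6,1), (6,2), (8,0), (8,1), (8,2), (10,0), (10,1), (10,2)}, so |H| = 18.

18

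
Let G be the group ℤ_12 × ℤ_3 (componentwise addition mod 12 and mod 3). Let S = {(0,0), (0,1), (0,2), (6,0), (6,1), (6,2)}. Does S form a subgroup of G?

|S| = 6 divides |G| = 36, consistent with Lagrange.
S contains the identity, every element's inverse is in S, and S is closed under +: it is a subgroup.
In fact S = ⟨(6,2)⟩.

Yes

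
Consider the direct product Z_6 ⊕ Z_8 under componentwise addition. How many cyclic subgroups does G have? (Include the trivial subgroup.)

16

Each element a generates a cyclic subgroup ⟨a⟩; distinct elements may generate the same one (a cyclic group of order d has φ(d) generators).
Cyclic subgroups by order — order 1: 1; order 2: 3; order 3: 1; order 4: 2; order 6: 3; order 8: 2; order 12: 2; order 24: 2.
Total: 16.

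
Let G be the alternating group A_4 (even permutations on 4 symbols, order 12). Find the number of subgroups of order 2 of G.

3

|G| = 12 and 2 | 12, so subgroups of order 2 are possible by Lagrange.
The subgroups of order 2 are: {e, (1 2)(3 4)}; {e, (1 3)(2 4)}; {e, (1 4)(2 3)}.
So G has 3 subgroups of order 2.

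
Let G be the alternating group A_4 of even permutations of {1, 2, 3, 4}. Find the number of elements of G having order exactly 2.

The elements of order 2 are: (1 2)(3 4), (1 3)(2 4), (1 4)(2 3).
That's 3.

3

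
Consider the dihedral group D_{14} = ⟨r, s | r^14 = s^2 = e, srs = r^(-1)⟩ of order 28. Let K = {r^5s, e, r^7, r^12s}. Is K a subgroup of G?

Yes

|K| = 4 divides |G| = 28, consistent with Lagrange.
K contains the identity, every element's inverse is in K, and K is closed under ·: it is a subgroup.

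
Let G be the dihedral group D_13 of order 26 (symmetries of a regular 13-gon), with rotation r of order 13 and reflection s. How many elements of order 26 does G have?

0

No element of G has order 26 (even though 26 | 26).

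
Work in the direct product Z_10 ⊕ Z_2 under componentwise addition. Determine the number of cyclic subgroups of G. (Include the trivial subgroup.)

8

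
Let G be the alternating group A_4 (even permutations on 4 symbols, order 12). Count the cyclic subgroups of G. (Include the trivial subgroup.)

A cyclic subgroup of order d is generated by each of its φ(d) elements of order d, so the cyclic subgroups of order d number (#elements of order d)/φ(d).
Cyclic subgroups by order — order 1: 1; order 2: 3; order 3: 4.
Total: 8.

8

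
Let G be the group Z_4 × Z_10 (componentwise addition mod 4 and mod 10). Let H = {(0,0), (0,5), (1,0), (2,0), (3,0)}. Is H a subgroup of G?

No

Closure fails: (0,5) + (1,0) = (1,5) ∉ H. So H is not a subgroup.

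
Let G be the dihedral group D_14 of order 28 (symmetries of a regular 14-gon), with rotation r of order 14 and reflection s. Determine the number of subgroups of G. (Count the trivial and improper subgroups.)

28

|G| = 28, so by Lagrange every subgroup order divides 28. Divisors: 1, 2, 4, 7, 14, 28.
Subgroups by order — order 1: 1; order 2: 15; order 4: 7; order 7: 1; order 14: 3; order 28: 1.
Total: 1 + 15 + 7 + 1 + 3 + 1 = 28.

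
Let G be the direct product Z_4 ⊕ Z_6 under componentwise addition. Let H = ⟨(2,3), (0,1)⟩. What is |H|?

|⟨(2,3)⟩| = 2 and |⟨(0,1)⟩| = 6, so |H| is a multiple of lcm(2, 6) = 6 and divides |G| = 24.
Closing under the operation: H = {(0,0), (0,1), (0,2), (0,3), (0,4), (0,5), (2,0), (2,1), (2,2), (2,3), (2,4), (2,5)}, so |H| = 12.

12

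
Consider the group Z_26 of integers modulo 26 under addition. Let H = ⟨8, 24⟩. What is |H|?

13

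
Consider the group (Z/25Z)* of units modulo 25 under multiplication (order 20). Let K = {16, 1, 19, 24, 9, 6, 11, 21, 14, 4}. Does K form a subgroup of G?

|K| = 10 divides |G| = 20, consistent with Lagrange.
K contains the identity, every element's inverse is in K, and K is closed under ·: it is a subgroup.
In fact K = ⟨4⟩.

Yes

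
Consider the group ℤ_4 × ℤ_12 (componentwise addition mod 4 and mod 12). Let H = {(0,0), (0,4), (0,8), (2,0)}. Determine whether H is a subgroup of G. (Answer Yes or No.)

No

Closure fails: (0,4) + (2,0) = (2,4) ∉ H. So H is not a subgroup.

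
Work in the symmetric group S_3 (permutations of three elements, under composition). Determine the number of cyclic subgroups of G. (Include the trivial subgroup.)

5

A cyclic subgroup of order d is generated by each of its φ(d) elements of order d, so the cyclic subgroups of order d number (#elements of order d)/φ(d).
Cyclic subgroups by order — order 1: 1; order 2: 3; order 3: 1.
Total: 5.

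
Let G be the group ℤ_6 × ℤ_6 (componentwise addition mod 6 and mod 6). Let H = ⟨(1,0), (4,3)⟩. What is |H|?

|⟨(1,0)⟩| = 6 and |⟨(4,3)⟩| = 6, so |H| is a multiple of lcm(6, 6) = 6 and divides |G| = 36.
Closing under the operation: H = {(0,0), (0,3), (1,0), (1,3), (2,0), (2,3), (3,0), (3,3), (4,0), (4,3), (5,0), (5,3)}, so |H| = 12.

12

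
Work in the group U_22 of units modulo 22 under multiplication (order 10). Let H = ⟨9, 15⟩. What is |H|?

5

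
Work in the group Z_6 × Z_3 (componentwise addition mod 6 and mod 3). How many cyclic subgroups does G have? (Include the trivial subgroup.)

10

A cyclic subgroup of order d is generated by each of its φ(d) elements of order d, so the cyclic subgroups of order d number (#elements of order d)/φ(d).
Cyclic subgroups by order — order 1: 1; order 2: 1; order 3: 4; order 6: 4.
Total: 10.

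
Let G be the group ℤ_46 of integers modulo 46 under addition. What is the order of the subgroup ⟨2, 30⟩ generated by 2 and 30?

23

|⟨2⟩| = 23 and |⟨30⟩| = 23, so |H| is a multiple of lcm(23, 23) = 23 and divides |G| = 46.
Closing under the operation: H = {0, 2, 4, 6, 8, 10, 12, 14, 16, 18, 20, 22, 24, 26, 28, 30, 32, 34, 36, 38, 40, 42, 44}, so |H| = 23.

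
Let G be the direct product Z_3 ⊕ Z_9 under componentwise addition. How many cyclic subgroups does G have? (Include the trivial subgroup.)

Each element a generates a cyclic subgroup ⟨a⟩; distinct elements may generate the same one (a cyclic group of order d has φ(d) generators).
Cyclic subgroups by order — order 1: 1; order 3: 4; order 9: 3.
Total: 8.

8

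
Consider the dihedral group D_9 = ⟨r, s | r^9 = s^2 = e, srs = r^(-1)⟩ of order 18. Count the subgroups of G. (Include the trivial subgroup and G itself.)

|G| = 18, so by Lagrange every subgroup order divides 18. Divisors: 1, 2, 3, 6, 9, 18.
Subgroups by order — order 1: 1; order 2: 9; order 3: 1; order 6: 3; order 9: 1; order 18: 1.
Total: 1 + 9 + 1 + 3 + 1 + 1 = 16.

16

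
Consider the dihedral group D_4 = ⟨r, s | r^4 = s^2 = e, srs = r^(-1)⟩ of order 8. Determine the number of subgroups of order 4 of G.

3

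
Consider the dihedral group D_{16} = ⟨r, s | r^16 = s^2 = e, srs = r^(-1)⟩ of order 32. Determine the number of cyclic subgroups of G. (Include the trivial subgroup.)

21

Group the elements of G by the cyclic subgroup they generate; each cyclic subgroup of order d accounts for φ(d) elements.
Cyclic subgroups by order — order 1: 1; order 2: 17; order 4: 1; order 8: 1; order 16: 1.
Total: 21.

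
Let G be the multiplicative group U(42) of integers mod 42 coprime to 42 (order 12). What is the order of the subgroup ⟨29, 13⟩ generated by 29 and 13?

4

|⟨29⟩| = 2 and |⟨13⟩| = 2, so |H| is a multiple of lcm(2, 2) = 2 and divides |G| = 12.
Closing under the operation: H = {1, 13, 29, 41}, so |H| = 4.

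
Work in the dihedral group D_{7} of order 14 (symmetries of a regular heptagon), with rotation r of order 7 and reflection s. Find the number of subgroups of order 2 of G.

7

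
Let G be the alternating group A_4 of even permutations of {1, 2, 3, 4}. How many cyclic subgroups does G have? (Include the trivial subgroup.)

8

A cyclic subgroup of order d is generated by each of its φ(d) elements of order d, so the cyclic subgroups of order d number (#elements of order d)/φ(d).
Cyclic subgroups by order — order 1: 1; order 2: 3; order 3: 4.
Total: 8.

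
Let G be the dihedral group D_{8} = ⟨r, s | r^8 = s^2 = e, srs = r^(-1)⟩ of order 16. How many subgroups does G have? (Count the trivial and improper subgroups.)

19

|G| = 16, so by Lagrange every subgroup order divides 16. Divisors: 1, 2, 4, 8, 16.
Subgroups by order — order 1: 1; order 2: 9; order 4: 5; order 8: 3; order 16: 1.
Total: 1 + 9 + 5 + 3 + 1 = 19.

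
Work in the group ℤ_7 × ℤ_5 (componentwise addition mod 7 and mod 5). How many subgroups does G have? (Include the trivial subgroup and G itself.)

4

|G| = 35, so by Lagrange every subgroup order divides 35. Divisors: 1, 5, 7, 35.
Subgroups by order — order 1: 1; order 5: 1; order 7: 1; order 35: 1.
Total: 1 + 1 + 1 + 1 = 4.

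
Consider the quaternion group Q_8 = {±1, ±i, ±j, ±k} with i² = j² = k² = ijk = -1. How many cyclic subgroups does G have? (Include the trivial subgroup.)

A cyclic subgroup of order d is generated by each of its φ(d) elements of order d, so the cyclic subgroups of order d number (#elements of order d)/φ(d).
Cyclic subgroups by order — order 1: 1; order 2: 1; order 4: 3.
Total: 5.

5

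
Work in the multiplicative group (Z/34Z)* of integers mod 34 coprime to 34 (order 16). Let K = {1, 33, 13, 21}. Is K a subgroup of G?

Yes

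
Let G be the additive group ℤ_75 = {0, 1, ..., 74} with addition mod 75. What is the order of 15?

5

In ℤ_75, the order of an element a is n/gcd(a, n).
gcd(15, 75) = 15, so |⟨15⟩| = 75/15 = 5.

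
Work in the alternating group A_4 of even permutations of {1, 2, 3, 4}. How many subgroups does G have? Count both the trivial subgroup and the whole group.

|G| = 12, so by Lagrange every subgroup order divides 12. Divisors: 1, 2, 3, 4, 6, 12.
Subgroups by order — order 1: 1; order 2: 3; order 3: 4; order 4: 1; order 6: 0; order 12: 1.
Total: 1 + 3 + 4 + 1 + 0 + 1 = 10.

10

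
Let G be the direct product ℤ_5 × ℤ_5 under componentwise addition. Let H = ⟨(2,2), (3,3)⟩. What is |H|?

5

|⟨(2,2)⟩| = 5 and |⟨(3,3)⟩| = 5, so |H| is a multiple of lcm(5, 5) = 5 and divides |G| = 25.
Closing under the operation: H = {(0,0), (1,1), (2,2), (3,3), (4,4)}, so |H| = 5.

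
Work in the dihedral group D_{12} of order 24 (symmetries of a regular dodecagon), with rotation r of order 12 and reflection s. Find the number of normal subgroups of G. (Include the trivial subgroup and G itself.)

9

G has 34 subgroups. Checking conjugation-invariance by order — order 1: 1/1 normal; order 2: 1/13 normal; order 3: 1/1 normal; order 4: 1/7 normal; order 6: 1/5 normal; order 8: 0/3 normal; order 12: 3/3 normal; order 24: 1/1 normal.
Total normal subgroups: 9.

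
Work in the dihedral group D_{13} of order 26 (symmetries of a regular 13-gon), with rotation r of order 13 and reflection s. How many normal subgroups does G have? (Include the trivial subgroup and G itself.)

3

G has 16 subgroups. Checking conjugation-invariance by order — order 1: 1/1 normal; order 2: 0/13 normal; order 13: 1/1 normal; order 26: 1/1 normal.
Total normal subgroups: 3.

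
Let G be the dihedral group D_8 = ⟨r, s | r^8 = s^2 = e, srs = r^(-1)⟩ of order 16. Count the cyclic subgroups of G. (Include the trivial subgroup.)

12

A cyclic subgroup of order d is generated by each of its φ(d) elements of order d, so the cyclic subgroups of order d number (#elements of order d)/φ(d).
Cyclic subgroups by order — order 1: 1; order 2: 9; order 4: 1; order 8: 1.
Total: 12.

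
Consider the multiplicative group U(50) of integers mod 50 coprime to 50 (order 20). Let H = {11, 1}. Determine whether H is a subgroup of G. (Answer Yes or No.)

11 ∈ H but its inverse 41 ∉ H, so H is not a subgroup.

No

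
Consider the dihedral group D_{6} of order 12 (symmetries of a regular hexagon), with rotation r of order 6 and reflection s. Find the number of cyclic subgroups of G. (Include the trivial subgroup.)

A cyclic subgroup of order d is generated by each of its φ(d) elements of order d, so the cyclic subgroups of order d number (#elements of order d)/φ(d).
Cyclic subgroups by order — order 1: 1; order 2: 7; order 3: 1; order 6: 1.
Total: 10.

10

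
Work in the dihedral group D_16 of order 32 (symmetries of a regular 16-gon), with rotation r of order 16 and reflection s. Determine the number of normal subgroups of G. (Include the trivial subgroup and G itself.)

8

G has 36 subgroups. Checking conjugation-invariance by order — order 1: 1/1 normal; order 2: 1/17 normal; order 4: 1/9 normal; order 8: 1/5 normal; order 16: 3/3 normal; order 32: 1/1 normal.
Total normal subgroups: 8.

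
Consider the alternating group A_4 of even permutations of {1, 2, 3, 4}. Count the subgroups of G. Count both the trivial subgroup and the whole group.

10

|G| = 12, so by Lagrange every subgroup order divides 12. Divisors: 1, 2, 3, 4, 6, 12.
Subgroups by order — order 1: 1; order 2: 3; order 3: 4; order 4: 1; order 6: 0; order 12: 1.
Total: 1 + 3 + 4 + 1 + 0 + 1 = 10.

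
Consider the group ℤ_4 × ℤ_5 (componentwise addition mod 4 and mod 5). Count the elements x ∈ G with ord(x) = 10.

4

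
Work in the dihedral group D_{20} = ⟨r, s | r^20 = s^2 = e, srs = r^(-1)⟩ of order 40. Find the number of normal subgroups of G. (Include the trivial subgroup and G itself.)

G has 48 subgroups. Checking conjugation-invariance by order — order 1: 1/1 normal; order 2: 1/21 normal; order 4: 1/11 normal; order 5: 1/1 normal; order 8: 0/5 normal; order 10: 1/5 normal; order 20: 3/3 normal; order 40: 1/1 normal.
Total normal subgroups: 9.

9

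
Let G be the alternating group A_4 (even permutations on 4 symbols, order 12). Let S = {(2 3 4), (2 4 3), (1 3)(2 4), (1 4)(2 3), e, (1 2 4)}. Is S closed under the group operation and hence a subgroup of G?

No

(1 2 4) ∈ S but its inverse (1 4 2) ∉ S, so S is not a subgroup.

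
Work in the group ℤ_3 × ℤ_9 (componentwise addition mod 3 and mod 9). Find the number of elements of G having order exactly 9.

An element (a,b) has order lcm(ord(a), ord(b)); count pairs with lcm equal to 9.
Enumerating gives 18 such elements.

18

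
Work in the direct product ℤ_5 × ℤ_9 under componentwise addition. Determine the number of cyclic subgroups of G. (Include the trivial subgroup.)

Group the elements of G by the cyclic subgroup they generate; each cyclic subgroup of order d accounts for φ(d) elements.
Cyclic subgroups by order — order 1: 1; order 3: 1; order 5: 1; order 9: 1; order 15: 1; order 45: 1.
Total: 6.

6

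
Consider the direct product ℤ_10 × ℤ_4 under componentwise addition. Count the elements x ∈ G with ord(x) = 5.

An element (a,b) has order lcm(ord(a), ord(b)); count pairs with lcm equal to 5.
Enumerating gives 4 such elements.

4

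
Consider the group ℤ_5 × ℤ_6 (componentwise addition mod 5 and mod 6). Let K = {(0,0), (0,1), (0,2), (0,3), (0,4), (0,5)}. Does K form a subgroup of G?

|K| = 6 divides |G| = 30, consistent with Lagrange.
K contains the identity, every element's inverse is in K, and K is closed under +: it is a subgroup.
In fact K = ⟨(0,1)⟩.

Yes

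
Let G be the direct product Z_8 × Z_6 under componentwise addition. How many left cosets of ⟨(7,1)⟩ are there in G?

2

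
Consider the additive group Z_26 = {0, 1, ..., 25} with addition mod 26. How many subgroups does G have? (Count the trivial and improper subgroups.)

4

A cyclic group of order 26 has exactly one subgroup for each divisor of 26.
Divisors of 26: 1, 2, 13, 26.
So Z_26 has 4 subgroups.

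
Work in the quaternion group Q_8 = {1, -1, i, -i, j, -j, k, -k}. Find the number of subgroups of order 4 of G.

|G| = 8 and 4 | 8, so subgroups of order 4 are possible by Lagrange.
The subgroups of order 4 are: {1, -1, i, -i}; {1, -1, j, -j}; {1, -1, k, -k}.
So G has 3 subgroups of order 4.

3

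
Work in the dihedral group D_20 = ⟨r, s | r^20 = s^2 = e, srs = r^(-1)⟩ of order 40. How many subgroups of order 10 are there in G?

|G| = 40 and 10 | 40, so subgroups of order 10 are possible by Lagrange.
The subgroups of order 10 are: {e, r^2, r^4, r^6, r^8, r^10, r^12, r^14, r^16, r^18}; {e, r^4, r^8, r^12, r^16, r^2s, r^6s, r^10s, r^14s, r^18s}; {e, r^4, r^8, r^12, r^16, r^3s, r^7s, r^11s, r^15s, r^19s}; {e, r^4, r^8, r^12, r^16, s, r^4s, r^8s, r^12s, r^16s}; … (5 in all).
So G has 5 subgroups of order 10.

5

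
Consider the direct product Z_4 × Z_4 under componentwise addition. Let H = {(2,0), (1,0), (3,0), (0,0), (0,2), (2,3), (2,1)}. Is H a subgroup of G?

No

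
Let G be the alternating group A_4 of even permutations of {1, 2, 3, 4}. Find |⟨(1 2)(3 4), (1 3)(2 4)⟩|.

|⟨(1 2)(3 4)⟩| = 2 and |⟨(1 3)(2 4)⟩| = 2, so |H| is a multiple of lcm(2, 2) = 2 and divides |G| = 12.
Closing under the operation: H = {e, (1 2)(3 4), (1 3)(2 4), (1 4)(2 3)}, so |H| = 4.

4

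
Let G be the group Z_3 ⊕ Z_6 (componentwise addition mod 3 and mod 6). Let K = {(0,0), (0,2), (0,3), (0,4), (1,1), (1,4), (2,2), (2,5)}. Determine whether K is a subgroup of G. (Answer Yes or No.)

No

|K| = 8 does not divide |G| = 18, so by Lagrange K is not a subgroup.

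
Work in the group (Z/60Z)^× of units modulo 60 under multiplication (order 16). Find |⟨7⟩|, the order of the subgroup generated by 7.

Compute successive powers of 7 mod 60: 7, 49, 43, 1; 7^4 ≡ 1 (mod 60).
So |⟨7⟩| = 4.

4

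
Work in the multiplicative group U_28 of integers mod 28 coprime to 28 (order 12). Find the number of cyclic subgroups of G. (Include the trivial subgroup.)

8

A cyclic subgroup of order d is generated by each of its φ(d) elements of order d, so the cyclic subgroups of order d number (#elements of order d)/φ(d).
Cyclic subgroups by order — order 1: 1; order 2: 3; order 3: 1; order 6: 3.
Total: 8.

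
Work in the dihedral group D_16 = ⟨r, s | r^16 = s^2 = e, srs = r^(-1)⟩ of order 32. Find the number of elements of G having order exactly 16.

The elements of order 16 are: r, r^3, r^5, r^7, r^9, r^11, r^13, r^15.
That's 8.

8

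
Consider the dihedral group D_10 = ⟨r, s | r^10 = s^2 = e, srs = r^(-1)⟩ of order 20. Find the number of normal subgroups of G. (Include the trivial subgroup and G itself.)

7

G has 22 subgroups. Checking conjugation-invariance by order — order 1: 1/1 normal; order 2: 1/11 normal; order 4: 0/5 normal; order 5: 1/1 normal; order 10: 3/3 normal; order 20: 1/1 normal.
Total normal subgroups: 7.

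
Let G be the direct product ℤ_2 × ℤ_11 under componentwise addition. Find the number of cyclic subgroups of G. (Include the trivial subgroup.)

4

A cyclic subgroup of order d is generated by each of its φ(d) elements of order d, so the cyclic subgroups of order d number (#elements of order d)/φ(d).
Cyclic subgroups by order — order 1: 1; order 2: 1; order 11: 1; order 22: 1.
Total: 4.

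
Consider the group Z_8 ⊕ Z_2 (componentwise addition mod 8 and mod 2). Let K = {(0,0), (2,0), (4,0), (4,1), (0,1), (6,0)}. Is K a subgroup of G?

No

|K| = 6 does not divide |G| = 16, so by Lagrange K is not a subgroup.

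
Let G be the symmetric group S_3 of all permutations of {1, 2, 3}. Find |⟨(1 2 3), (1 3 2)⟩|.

|⟨(1 2 3)⟩| = 3 and |⟨(1 3 2)⟩| = 3, so |H| is a multiple of lcm(3, 3) = 3 and divides |G| = 6.
Closing under the operation: H = {e, (1 2 3), (1 3 2)}, so |H| = 3.

3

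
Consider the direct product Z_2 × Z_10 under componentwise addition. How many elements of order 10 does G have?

12

An element (a,b) has order lcm(ord(a), ord(b)); count pairs with lcm equal to 10.
Enumerating gives 12 such elements.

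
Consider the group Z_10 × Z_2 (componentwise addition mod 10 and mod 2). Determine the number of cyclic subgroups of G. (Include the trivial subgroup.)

A cyclic subgroup of order d is generated by each of its φ(d) elements of order d, so the cyclic subgroups of order d number (#elements of order d)/φ(d).
Cyclic subgroups by order — order 1: 1; order 2: 3; order 5: 1; order 10: 3.
Total: 8.

8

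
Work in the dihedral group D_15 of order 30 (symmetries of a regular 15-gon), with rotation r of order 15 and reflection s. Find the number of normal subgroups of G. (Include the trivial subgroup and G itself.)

G has 28 subgroups. Checking conjugation-invariance by order — order 1: 1/1 normal; order 2: 0/15 normal; order 3: 1/1 normal; order 5: 1/1 normal; order 6: 0/5 normal; order 10: 0/3 normal; order 15: 1/1 normal; order 30: 1/1 normal.
Total normal subgroups: 5.

5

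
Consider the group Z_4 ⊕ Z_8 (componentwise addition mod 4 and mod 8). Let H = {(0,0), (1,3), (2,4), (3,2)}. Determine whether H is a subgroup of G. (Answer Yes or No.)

No

(3,2) ∈ H but its inverse (1,6) ∉ H, so H is not a subgroup.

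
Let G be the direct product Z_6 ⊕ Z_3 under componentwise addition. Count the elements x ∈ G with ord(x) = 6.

8

An element (a,b) has order lcm(ord(a), ord(b)); count pairs with lcm equal to 6.
Enumerating gives 8 such elements.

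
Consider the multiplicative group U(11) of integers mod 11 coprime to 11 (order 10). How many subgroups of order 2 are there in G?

|G| = 10 and 2 | 10, so subgroups of order 2 are possible by Lagrange.
The subgroups of order 2 are: {1, 10}.
So G has 1 subgroup of order 2.

1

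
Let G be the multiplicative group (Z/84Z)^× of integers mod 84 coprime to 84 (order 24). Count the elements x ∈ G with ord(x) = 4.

0

No element of G has order 4 (even though 4 | 24).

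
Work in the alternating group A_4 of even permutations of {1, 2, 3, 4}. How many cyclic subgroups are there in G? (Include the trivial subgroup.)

8

Each element a generates a cyclic subgroup ⟨a⟩; distinct elements may generate the same one (a cyclic group of order d has φ(d) generators).
Cyclic subgroups by order — order 1: 1; order 2: 3; order 3: 4.
Total: 8.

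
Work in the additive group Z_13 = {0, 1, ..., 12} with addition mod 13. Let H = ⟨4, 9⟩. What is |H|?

13

|⟨4⟩| = 13 and |⟨9⟩| = 13, so |H| is a multiple of lcm(13, 13) = 13 and divides |G| = 13.
Closing {4, 9} under the group operation gives all of G, so |H| = 13.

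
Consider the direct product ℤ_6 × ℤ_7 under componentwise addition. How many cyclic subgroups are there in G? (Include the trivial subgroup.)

Each element a generates a cyclic subgroup ⟨a⟩; distinct elements may generate the same one (a cyclic group of order d has φ(d) generators).
Cyclic subgroups by order — order 1: 1; order 2: 1; order 3: 1; order 6: 1; order 7: 1; order 14: 1; order 21: 1; order 42: 1.
Total: 8.

8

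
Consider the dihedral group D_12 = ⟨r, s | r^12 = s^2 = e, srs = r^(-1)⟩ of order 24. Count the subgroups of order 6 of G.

5

|G| = 24 and 6 | 24, so subgroups of order 6 are possible by Lagrange.
The subgroups of order 6 are: {e, r^2, r^4, r^6, r^8, r^10}; {e, r^4, r^8, r^2s, r^6s, r^10s}; {e, r^4, r^8, r^3s, r^7s, r^11s}; {e, r^4, r^8, s, r^4s, r^8s}; … (5 in all).
So G has 5 subgroups of order 6.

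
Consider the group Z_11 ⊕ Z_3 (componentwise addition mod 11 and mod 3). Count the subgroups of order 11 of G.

1

|G| = 33 and 11 | 33, so subgroups of order 11 are possible by Lagrange.
The subgroups of order 11 are: {(0,0), (1,0), (2,0), (3,0), (4,0), (5,0), (6,0), (7,0), (8,0), (9,0), (10,0)}.
So G has 1 subgroup of order 11.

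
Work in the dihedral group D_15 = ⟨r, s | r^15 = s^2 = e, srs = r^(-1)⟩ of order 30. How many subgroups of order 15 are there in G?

1

|G| = 30 and 15 | 30, so subgroups of order 15 are possible by Lagrange.
The subgroups of order 15 are: {e, r, r^2, r^3, r^4, r^5, r^6, r^7, r^8, r^9, r^10, r^11, r^12, r^13, r^14}.
So G has 1 subgroup of order 15.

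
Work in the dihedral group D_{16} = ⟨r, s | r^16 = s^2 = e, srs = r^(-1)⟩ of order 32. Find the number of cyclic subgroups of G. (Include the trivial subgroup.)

21

Group the elements of G by the cyclic subgroup they generate; each cyclic subgroup of order d accounts for φ(d) elements.
Cyclic subgroups by order — order 1: 1; order 2: 17; order 4: 1; order 8: 1; order 16: 1.
Total: 21.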